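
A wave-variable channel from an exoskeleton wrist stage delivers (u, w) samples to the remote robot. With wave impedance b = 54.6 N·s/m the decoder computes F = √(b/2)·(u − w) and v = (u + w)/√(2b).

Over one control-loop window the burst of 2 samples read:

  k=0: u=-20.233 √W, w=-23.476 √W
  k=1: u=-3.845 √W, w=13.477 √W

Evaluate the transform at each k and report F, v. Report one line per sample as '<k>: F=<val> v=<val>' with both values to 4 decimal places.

k=0: u−w=3.2430, u+w=-43.7090; √(b/2)=5.2249, √(2b)=10.4499; F=5.2249×3.243=16.9445, v=-43.7090/10.4499=-4.1827
k=1: u−w=-17.3220, u+w=9.6320; √(b/2)=5.2249, √(2b)=10.4499; F=5.2249×(-17.322)=-90.5064, v=9.6320/10.4499=0.9217

0: F=16.9445 v=-4.1827
1: F=-90.5064 v=0.9217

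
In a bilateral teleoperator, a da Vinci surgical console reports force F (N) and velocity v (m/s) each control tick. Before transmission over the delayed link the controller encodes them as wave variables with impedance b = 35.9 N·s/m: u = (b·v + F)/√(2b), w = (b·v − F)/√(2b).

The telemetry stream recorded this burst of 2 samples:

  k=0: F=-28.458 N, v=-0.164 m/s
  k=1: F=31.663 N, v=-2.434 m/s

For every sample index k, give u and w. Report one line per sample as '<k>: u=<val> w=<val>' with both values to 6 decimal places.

0: u=-4.053301 w=2.663649
1: u=-6.575521 w=-14.048949

k=0: b·v=35.9×(-0.164)=-5.887600; √(2b)=8.473488; u=(-5.887600+(-28.458))/8.473488=-4.053301, w=(-5.887600−(-28.458))/8.473488=2.663649
k=1: b·v=35.9×(-2.434)=-87.380600; √(2b)=8.473488; u=(-87.380600+31.663)/8.473488=-6.575521, w=(-87.380600−31.663)/8.473488=-14.048949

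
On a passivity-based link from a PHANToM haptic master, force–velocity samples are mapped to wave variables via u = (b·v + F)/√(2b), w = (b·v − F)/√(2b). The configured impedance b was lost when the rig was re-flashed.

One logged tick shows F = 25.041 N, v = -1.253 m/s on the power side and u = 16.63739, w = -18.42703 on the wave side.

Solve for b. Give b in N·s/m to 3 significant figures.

u + w = -1.7896;  u + w = √(2b)·v, so √(2b) = -1.7896/(-1.253) = 1.4283.
b = (√(2b))²/2 = 2.0400/2 = 1.0200.
(Check via u − w = 2F/√(2b): u − w = 35.0644, 2F/√(2b) = 35.0645.)

b = 1.02 N·s/m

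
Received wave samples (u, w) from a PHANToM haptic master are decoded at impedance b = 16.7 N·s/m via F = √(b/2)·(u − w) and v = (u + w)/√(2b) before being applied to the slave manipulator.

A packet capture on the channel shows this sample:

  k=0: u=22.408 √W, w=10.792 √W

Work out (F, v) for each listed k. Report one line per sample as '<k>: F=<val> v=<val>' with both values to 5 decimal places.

0: F=33.56602 v=5.74467

k=0: u−w=11.61600, u+w=33.20000; √(b/2)=2.88964, √(2b)=5.77927; F=2.88964×11.616=33.56602, v=33.20000/5.77927=5.74467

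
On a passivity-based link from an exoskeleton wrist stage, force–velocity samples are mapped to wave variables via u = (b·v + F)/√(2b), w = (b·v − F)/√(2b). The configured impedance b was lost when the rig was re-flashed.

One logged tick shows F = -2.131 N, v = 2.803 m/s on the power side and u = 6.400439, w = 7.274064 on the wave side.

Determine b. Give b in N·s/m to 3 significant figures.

u + w = 13.674503;  u + w = √(2b)·v, so √(2b) = 13.674503/2.803 = 4.878524.
b = (√(2b))²/2 = 23.799997/2 = 11.899999.
(Check via u − w = 2F/√(2b): u − w = -0.873625, 2F/√(2b) = -0.873625.)

b = 11.9 N·s/m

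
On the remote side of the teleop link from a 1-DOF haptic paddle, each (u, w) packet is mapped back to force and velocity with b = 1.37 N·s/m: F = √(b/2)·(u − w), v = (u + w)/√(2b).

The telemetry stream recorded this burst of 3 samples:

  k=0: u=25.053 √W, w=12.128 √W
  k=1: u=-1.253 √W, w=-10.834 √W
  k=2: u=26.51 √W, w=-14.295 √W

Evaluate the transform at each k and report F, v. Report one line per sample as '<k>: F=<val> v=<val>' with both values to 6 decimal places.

k=0: u−w=12.925000, u+w=37.181000; √(b/2)=0.827647, √(2b)=1.655295; F=0.827647×12.925=10.697341, v=37.181000/1.655295=22.461864
k=1: u−w=9.581000, u+w=-12.087000; √(b/2)=0.827647, √(2b)=1.655295; F=0.827647×9.581=7.929688, v=-12.087000/1.655295=-7.302024
k=2: u−w=40.805000, u+w=12.215000; √(b/2)=0.827647, √(2b)=1.655295; F=0.827647×40.805=33.772147, v=12.215000/1.655295=7.379351

0: F=10.697341 v=22.461864
1: F=7.929688 v=-7.302024
2: F=33.772147 v=7.379351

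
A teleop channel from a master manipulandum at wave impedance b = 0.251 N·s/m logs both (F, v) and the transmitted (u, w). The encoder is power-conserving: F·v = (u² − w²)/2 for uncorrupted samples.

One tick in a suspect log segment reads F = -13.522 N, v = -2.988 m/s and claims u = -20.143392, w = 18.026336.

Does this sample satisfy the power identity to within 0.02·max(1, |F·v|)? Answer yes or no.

F·v = (-13.522)×(-2.988) = 40.403736 W.
(u² − w²)/2 = (405.756241 − 324.948790)/2 = 40.403726 W.
|Δ| = 0.000010;  2% of max(1, |F·v|) = 0.808075.

yes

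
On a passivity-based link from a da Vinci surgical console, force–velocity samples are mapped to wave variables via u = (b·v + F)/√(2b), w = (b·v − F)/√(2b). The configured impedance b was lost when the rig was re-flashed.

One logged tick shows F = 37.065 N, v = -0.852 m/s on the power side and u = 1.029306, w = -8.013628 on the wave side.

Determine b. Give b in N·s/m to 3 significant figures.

u + w = -6.984322;  u + w = √(2b)·v, so √(2b) = -6.984322/(-0.852) = 8.197561.
b = (√(2b))²/2 = 67.200007/2 = 33.600003.
(Check via u − w = 2F/√(2b): u − w = 9.042934, 2F/√(2b) = 9.042934.)

b = 33.6 N·s/m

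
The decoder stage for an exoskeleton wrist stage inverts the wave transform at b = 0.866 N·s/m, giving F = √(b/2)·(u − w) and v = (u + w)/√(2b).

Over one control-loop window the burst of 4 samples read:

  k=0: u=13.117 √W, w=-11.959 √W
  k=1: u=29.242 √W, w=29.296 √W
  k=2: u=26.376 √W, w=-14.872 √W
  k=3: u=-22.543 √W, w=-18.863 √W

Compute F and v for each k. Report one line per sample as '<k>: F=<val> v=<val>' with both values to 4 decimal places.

0: F=16.5007 v=0.8799
1: F=-0.0355 v=44.4799
2: F=27.1423 v=8.7413
3: F=-2.4215 v=-31.4622

k=0: u−w=25.0760, u+w=1.1580; √(b/2)=0.6580, √(2b)=1.3161; F=0.6580×25.076=16.5007, v=1.1580/1.3161=0.8799
k=1: u−w=-0.0540, u+w=58.5380; √(b/2)=0.6580, √(2b)=1.3161; F=0.6580×(-0.054)=-0.0355, v=58.5380/1.3161=44.4799
k=2: u−w=41.2480, u+w=11.5040; √(b/2)=0.6580, √(2b)=1.3161; F=0.6580×41.248=27.1423, v=11.5040/1.3161=8.7413
k=3: u−w=-3.6800, u+w=-41.4060; √(b/2)=0.6580, √(2b)=1.3161; F=0.6580×(-3.68)=-2.4215, v=-41.4060/1.3161=-31.4622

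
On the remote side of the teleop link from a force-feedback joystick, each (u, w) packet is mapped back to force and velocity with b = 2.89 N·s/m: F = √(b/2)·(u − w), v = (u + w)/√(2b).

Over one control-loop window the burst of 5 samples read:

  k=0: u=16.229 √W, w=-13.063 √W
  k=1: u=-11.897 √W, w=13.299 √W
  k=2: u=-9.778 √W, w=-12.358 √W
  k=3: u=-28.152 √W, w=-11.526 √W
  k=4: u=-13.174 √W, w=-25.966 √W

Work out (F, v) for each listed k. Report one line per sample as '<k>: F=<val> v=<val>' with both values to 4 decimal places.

0: F=35.2114 v=1.3169
1: F=-30.2876 v=0.5832
2: F=3.1014 v=-9.2074
3: F=-19.9858 v=-16.5039
4: F=15.3770 v=-16.2801

k=0: u−w=29.2920, u+w=3.1660; √(b/2)=1.2021, √(2b)=2.4042; F=1.2021×29.292=35.2114, v=3.1660/2.4042=1.3169
k=1: u−w=-25.1960, u+w=1.4020; √(b/2)=1.2021, √(2b)=2.4042; F=1.2021×(-25.196)=-30.2876, v=1.4020/2.4042=0.5832
k=2: u−w=2.5800, u+w=-22.1360; √(b/2)=1.2021, √(2b)=2.4042; F=1.2021×2.58=3.1014, v=-22.1360/2.4042=-9.2074
k=3: u−w=-16.6260, u+w=-39.6780; √(b/2)=1.2021, √(2b)=2.4042; F=1.2021×(-16.626)=-19.9858, v=-39.6780/2.4042=-16.5039
k=4: u−w=12.7920, u+w=-39.1400; √(b/2)=1.2021, √(2b)=2.4042; F=1.2021×12.792=15.3770, v=-39.1400/2.4042=-16.2801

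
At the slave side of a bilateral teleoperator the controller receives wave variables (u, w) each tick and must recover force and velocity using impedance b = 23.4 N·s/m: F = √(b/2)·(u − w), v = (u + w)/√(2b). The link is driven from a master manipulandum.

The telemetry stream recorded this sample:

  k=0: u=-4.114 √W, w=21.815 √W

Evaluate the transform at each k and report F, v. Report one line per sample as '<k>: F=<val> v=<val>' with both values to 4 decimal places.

k=0: u−w=-25.9290, u+w=17.7010; √(b/2)=3.4205, √(2b)=6.8411; F=3.4205×(-25.929)=-88.6908, v=17.7010/6.8411=2.5875

0: F=-88.6908 v=2.5875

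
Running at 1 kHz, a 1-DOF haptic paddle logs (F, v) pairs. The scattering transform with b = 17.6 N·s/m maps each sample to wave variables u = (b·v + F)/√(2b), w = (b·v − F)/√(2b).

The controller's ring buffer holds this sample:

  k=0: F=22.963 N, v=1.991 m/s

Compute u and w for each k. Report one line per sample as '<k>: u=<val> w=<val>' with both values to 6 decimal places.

k=0: b·v=17.6×1.991=35.041600; √(2b)=5.932959; u=(35.041600+22.963)/5.932959=9.776673, w=(35.041600−22.963)/5.932959=2.035848

0: u=9.776673 w=2.035848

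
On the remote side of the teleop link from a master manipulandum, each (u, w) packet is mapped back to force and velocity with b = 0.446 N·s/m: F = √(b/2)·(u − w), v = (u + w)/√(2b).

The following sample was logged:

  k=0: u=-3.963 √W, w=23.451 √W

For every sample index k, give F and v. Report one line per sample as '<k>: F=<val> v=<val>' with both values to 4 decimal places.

0: F=-12.9457 v=20.6341

k=0: u−w=-27.4140, u+w=19.4880; √(b/2)=0.4722, √(2b)=0.9445; F=0.4722×(-27.414)=-12.9457, v=19.4880/0.9445=20.6341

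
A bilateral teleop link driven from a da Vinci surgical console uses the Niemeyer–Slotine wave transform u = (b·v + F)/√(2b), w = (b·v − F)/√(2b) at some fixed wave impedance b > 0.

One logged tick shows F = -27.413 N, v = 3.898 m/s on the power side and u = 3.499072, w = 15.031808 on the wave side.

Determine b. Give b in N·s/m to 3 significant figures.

b = 11.3 N·s/m

u + w = 18.530880;  u + w = √(2b)·v, so √(2b) = 18.530880/3.898 = 4.753946.
b = (√(2b))²/2 = 22.599999/2 = 11.299999.
(Check via u − w = 2F/√(2b): u − w = -11.532736, 2F/√(2b) = -11.532736.)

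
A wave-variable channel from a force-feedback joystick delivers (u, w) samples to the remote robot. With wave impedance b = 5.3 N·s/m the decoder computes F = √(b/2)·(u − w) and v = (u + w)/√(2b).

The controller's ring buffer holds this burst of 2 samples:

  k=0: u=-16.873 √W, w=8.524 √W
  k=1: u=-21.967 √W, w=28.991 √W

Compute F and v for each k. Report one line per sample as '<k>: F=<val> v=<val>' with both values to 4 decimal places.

0: F=-41.3433 v=-2.5644
1: F=-82.9536 v=2.1574

k=0: u−w=-25.3970, u+w=-8.3490; √(b/2)=1.6279, √(2b)=3.2558; F=1.6279×(-25.397)=-41.3433, v=-8.3490/3.2558=-2.5644
k=1: u−w=-50.9580, u+w=7.0240; √(b/2)=1.6279, √(2b)=3.2558; F=1.6279×(-50.958)=-82.9536, v=7.0240/3.2558=2.1574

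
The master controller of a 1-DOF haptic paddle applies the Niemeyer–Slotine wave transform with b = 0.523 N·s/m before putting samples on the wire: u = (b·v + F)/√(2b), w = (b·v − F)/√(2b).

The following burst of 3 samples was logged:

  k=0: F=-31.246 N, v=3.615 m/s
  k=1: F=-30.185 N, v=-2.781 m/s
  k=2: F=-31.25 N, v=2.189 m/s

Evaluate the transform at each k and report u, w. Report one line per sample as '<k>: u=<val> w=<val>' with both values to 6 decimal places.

k=0: b·v=0.523×3.615=1.890645; √(2b)=1.022741; u=(1.890645+(-31.246))/1.022741=-28.702617, w=(1.890645−(-31.246))/1.022741=32.399827
k=1: b·v=0.523×(-2.781)=-1.454463; √(2b)=1.022741; u=(-1.454463+(-30.185))/1.022741=-30.935936, w=(-1.454463−(-30.185))/1.022741=28.091692
k=2: b·v=0.523×2.189=1.144847; √(2b)=1.022741; u=(1.144847+(-31.25))/1.022741=-29.435743, w=(1.144847−(-31.25))/1.022741=31.674524

0: u=-28.702617 w=32.399827
1: u=-30.935936 w=28.091692
2: u=-29.435743 w=31.674524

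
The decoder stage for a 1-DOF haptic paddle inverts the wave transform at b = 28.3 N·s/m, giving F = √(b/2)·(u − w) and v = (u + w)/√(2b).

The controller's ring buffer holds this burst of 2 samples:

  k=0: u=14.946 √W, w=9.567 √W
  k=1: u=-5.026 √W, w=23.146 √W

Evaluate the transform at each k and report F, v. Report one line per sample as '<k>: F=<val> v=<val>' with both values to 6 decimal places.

0: F=20.233908 v=3.258279
1: F=-105.973164 v=2.408518

k=0: u−w=5.379000, u+w=24.513000; √(b/2)=3.761649, √(2b)=7.523297; F=3.761649×5.379=20.233908, v=24.513000/7.523297=3.258279
k=1: u−w=-28.172000, u+w=18.120000; √(b/2)=3.761649, √(2b)=7.523297; F=3.761649×(-28.172)=-105.973164, v=18.120000/7.523297=2.408518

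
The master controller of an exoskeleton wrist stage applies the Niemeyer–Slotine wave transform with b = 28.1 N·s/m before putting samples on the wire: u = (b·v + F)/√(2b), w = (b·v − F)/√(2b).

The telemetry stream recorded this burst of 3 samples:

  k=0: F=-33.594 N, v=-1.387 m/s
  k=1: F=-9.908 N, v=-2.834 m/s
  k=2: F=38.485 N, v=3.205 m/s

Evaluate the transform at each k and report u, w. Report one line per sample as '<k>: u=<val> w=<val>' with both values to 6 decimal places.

0: u=-9.680130 w=-0.717746
1: u=-11.944430 w=-9.301121
2: u=17.147023 w=6.879792

k=0: b·v=28.1×(-1.387)=-38.974700; √(2b)=7.496666; u=(-38.974700+(-33.594))/7.496666=-9.680130, w=(-38.974700−(-33.594))/7.496666=-0.717746
k=1: b·v=28.1×(-2.834)=-79.635400; √(2b)=7.496666; u=(-79.635400+(-9.908))/7.496666=-11.944430, w=(-79.635400−(-9.908))/7.496666=-9.301121
k=2: b·v=28.1×3.205=90.060500; √(2b)=7.496666; u=(90.060500+38.485)/7.496666=17.147023, w=(90.060500−38.485)/7.496666=6.879792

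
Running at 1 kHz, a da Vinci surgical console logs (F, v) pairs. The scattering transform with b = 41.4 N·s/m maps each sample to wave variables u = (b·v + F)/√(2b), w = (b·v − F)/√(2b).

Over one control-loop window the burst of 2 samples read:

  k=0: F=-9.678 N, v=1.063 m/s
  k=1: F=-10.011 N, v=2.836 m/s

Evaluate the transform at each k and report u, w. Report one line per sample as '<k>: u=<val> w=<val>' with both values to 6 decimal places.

0: u=3.772777 w=5.899939
1: u=11.802845 w=14.003197

k=0: b·v=41.4×1.063=44.008200; √(2b)=9.099451; u=(44.008200+(-9.678))/9.099451=3.772777, w=(44.008200−(-9.678))/9.099451=5.899939
k=1: b·v=41.4×2.836=117.410400; √(2b)=9.099451; u=(117.410400+(-10.011))/9.099451=11.802845, w=(117.410400−(-10.011))/9.099451=14.003197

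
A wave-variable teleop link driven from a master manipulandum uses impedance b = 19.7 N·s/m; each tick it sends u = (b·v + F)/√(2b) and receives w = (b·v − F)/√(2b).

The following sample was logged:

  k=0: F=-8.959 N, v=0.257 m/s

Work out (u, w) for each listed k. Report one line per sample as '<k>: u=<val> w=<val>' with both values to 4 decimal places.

0: u=-0.6207 w=2.2339

k=0: b·v=19.7×0.257=5.0629; √(2b)=6.2769; u=(5.0629+(-8.959))/6.2769=-0.6207, w=(5.0629−(-8.959))/6.2769=2.2339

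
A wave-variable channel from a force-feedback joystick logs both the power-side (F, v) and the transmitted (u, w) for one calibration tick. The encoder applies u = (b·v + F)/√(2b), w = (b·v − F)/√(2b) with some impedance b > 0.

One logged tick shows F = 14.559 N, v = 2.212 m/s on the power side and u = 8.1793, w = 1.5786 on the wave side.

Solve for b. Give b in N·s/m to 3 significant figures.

u + w = 9.7579;  u + w = √(2b)·v, so √(2b) = 9.7579/2.212 = 4.4113.
b = (√(2b))²/2 = 19.4600/2 = 9.7300.
(Check via u − w = 2F/√(2b): u − w = 6.6007, 2F/√(2b) = 6.6007.)

b = 9.73 N·s/m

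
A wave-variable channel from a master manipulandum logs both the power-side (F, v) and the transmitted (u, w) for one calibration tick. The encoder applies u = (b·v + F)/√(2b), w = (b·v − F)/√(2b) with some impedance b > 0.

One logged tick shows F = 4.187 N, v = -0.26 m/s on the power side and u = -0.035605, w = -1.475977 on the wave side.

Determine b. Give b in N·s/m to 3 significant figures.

b = 16.9 N·s/m

u + w = -1.511582;  u + w = √(2b)·v, so √(2b) = -1.511582/(-0.26) = 5.813777.
b = (√(2b))²/2 = 33.800002/2 = 16.900001.
(Check via u − w = 2F/√(2b): u − w = 1.440372, 2F/√(2b) = 1.440372.)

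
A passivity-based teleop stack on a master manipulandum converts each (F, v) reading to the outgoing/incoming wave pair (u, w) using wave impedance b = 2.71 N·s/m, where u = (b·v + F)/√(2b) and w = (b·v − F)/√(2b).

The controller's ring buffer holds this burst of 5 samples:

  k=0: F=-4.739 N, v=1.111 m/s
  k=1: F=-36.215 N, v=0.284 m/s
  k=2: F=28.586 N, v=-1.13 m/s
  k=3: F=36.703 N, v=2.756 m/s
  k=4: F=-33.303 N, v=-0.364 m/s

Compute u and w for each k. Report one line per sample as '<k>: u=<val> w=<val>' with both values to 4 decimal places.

k=0: b·v=2.71×1.111=3.0108; √(2b)=2.3281; u=(3.0108+(-4.739))/2.3281=-0.7423, w=(3.0108−(-4.739))/2.3281=3.3288
k=1: b·v=2.71×0.284=0.7696; √(2b)=2.3281; u=(0.7696+(-36.215))/2.3281=-15.2251, w=(0.7696−(-36.215))/2.3281=15.8863
k=2: b·v=2.71×(-1.13)=-3.0623; √(2b)=2.3281; u=(-3.0623+28.586)/2.3281=10.9634, w=(-3.0623−28.586)/2.3281=-13.5941
k=3: b·v=2.71×2.756=7.4688; √(2b)=2.3281; u=(7.4688+36.703)/2.3281=18.9734, w=(7.4688−36.703)/2.3281=-12.5572
k=4: b·v=2.71×(-0.364)=-0.9864; √(2b)=2.3281; u=(-0.9864+(-33.303))/2.3281=-14.7286, w=(-0.9864−(-33.303))/2.3281=13.8812

0: u=-0.7423 w=3.3288
1: u=-15.2251 w=15.8863
2: u=10.9634 w=-13.5941
3: u=18.9734 w=-12.5572
4: u=-14.7286 w=13.8812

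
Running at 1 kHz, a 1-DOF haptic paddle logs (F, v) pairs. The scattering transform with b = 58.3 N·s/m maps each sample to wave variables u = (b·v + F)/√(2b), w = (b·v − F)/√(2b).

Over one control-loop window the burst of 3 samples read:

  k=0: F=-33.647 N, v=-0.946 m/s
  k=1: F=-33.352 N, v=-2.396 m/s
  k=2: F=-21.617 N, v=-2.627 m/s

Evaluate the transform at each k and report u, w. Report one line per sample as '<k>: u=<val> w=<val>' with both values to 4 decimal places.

0: u=-8.2235 w=-1.9915
1: u=-16.0249 w=-9.8475
2: u=-16.1853 w=-12.1815

k=0: b·v=58.3×(-0.946)=-55.1518; √(2b)=10.7981; u=(-55.1518+(-33.647))/10.7981=-8.2235, w=(-55.1518−(-33.647))/10.7981=-1.9915
k=1: b·v=58.3×(-2.396)=-139.6868; √(2b)=10.7981; u=(-139.6868+(-33.352))/10.7981=-16.0249, w=(-139.6868−(-33.352))/10.7981=-9.8475
k=2: b·v=58.3×(-2.627)=-153.1541; √(2b)=10.7981; u=(-153.1541+(-21.617))/10.7981=-16.1853, w=(-153.1541−(-21.617))/10.7981=-12.1815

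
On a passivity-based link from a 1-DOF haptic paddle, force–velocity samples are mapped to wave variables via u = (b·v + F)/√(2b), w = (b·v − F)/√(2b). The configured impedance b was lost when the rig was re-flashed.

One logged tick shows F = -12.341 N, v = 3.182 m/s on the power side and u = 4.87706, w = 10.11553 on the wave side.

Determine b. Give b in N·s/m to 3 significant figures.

u + w = 14.9926;  u + w = √(2b)·v, so √(2b) = 14.9926/3.182 = 4.7117.
b = (√(2b))²/2 = 22.2000/2 = 11.1000.
(Check via u − w = 2F/√(2b): u − w = -5.2385, 2F/√(2b) = -5.2385.)

b = 11.1 N·s/m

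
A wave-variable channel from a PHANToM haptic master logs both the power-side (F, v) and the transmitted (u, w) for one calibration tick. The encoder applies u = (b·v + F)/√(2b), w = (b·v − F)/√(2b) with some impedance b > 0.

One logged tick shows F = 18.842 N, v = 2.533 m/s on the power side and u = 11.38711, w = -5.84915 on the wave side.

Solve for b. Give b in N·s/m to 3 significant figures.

b = 2.39 N·s/m

u + w = 5.53796;  u + w = √(2b)·v, so √(2b) = 5.53796/2.533 = 2.18632.
b = (√(2b))²/2 = 4.78001/2 = 2.39001.
(Check via u − w = 2F/√(2b): u − w = 17.23626, 2F/√(2b) = 17.23623.)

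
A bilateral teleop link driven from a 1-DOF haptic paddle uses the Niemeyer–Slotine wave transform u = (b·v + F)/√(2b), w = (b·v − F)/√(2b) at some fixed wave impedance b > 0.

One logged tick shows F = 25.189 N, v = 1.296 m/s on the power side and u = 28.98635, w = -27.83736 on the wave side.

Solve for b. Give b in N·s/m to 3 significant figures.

b = 0.393 N·s/m

u + w = 1.1490;  u + w = √(2b)·v, so √(2b) = 1.1490/1.296 = 0.8866.
b = (√(2b))²/2 = 0.7860/2 = 0.3930.
(Check via u − w = 2F/√(2b): u − w = 56.8237, 2F/√(2b) = 56.8237.)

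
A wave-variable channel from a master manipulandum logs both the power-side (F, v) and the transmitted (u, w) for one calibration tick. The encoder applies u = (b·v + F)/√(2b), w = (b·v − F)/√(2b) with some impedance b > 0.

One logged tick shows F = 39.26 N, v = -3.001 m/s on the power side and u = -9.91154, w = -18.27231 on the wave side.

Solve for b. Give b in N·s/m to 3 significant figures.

b = 44.1 N·s/m

u + w = -28.1838;  u + w = √(2b)·v, so √(2b) = -28.1838/(-3.001) = 9.3915.
b = (√(2b))²/2 = 88.2000/2 = 44.1000.
(Check via u − w = 2F/√(2b): u − w = 8.3608, 2F/√(2b) = 8.3608.)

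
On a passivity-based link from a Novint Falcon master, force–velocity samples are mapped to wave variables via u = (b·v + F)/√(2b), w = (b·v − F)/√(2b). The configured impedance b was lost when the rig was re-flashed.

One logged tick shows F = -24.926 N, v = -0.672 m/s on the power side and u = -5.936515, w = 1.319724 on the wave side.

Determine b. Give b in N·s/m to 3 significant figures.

b = 23.6 N·s/m

u + w = -4.616791;  u + w = √(2b)·v, so √(2b) = -4.616791/(-0.672) = 6.870225.
b = (√(2b))²/2 = 47.199987/2 = 23.599994.
(Check via u − w = 2F/√(2b): u − w = -7.256239, 2F/√(2b) = -7.256240.)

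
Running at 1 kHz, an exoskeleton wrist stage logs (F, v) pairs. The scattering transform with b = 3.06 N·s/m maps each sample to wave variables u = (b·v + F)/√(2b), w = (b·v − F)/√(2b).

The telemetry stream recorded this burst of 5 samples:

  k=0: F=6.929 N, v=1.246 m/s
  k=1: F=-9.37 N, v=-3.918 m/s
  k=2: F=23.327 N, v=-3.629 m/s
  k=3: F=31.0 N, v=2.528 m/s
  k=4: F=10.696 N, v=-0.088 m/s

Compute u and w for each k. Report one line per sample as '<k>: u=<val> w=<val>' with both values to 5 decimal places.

0: u=4.34210 w=-1.25967
1: u=-8.63390 w=-1.05870
2: u=4.94056 w=-13.91821
3: u=15.65797 w=-9.40404
4: u=4.21475 w=-4.43245

k=0: b·v=3.06×1.246=3.81276; √(2b)=2.47386; u=(3.81276+6.929)/2.47386=4.34210, w=(3.81276−6.929)/2.47386=-1.25967
k=1: b·v=3.06×(-3.918)=-11.98908; √(2b)=2.47386; u=(-11.98908+(-9.37))/2.47386=-8.63390, w=(-11.98908−(-9.37))/2.47386=-1.05870
k=2: b·v=3.06×(-3.629)=-11.10474; √(2b)=2.47386; u=(-11.10474+23.327)/2.47386=4.94056, w=(-11.10474−23.327)/2.47386=-13.91821
k=3: b·v=3.06×2.528=7.73568; √(2b)=2.47386; u=(7.73568+31.0)/2.47386=15.65797, w=(7.73568−31.0)/2.47386=-9.40404
k=4: b·v=3.06×(-0.088)=-0.26928; √(2b)=2.47386; u=(-0.26928+10.696)/2.47386=4.21475, w=(-0.26928−10.696)/2.47386=-4.43245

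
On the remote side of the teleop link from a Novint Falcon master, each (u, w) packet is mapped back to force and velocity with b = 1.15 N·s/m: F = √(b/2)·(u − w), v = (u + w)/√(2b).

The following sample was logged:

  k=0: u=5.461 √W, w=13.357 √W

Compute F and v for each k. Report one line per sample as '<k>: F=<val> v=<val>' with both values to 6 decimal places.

k=0: u−w=-7.896000, u+w=18.818000; √(b/2)=0.758288, √(2b)=1.516575; F=0.758288×(-7.896)=-5.987438, v=18.818000/1.516575=12.408222

0: F=-5.987438 v=12.408222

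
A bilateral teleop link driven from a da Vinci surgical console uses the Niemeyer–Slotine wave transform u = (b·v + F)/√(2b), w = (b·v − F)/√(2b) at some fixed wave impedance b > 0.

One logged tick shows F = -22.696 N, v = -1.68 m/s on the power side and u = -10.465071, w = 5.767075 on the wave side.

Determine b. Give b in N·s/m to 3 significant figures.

b = 3.91 N·s/m

u + w = -4.697996;  u + w = √(2b)·v, so √(2b) = -4.697996/(-1.68) = 2.796426.
b = (√(2b))²/2 = 7.819999/2 = 3.910000.
(Check via u − w = 2F/√(2b): u − w = -16.232146, 2F/√(2b) = -16.232147.)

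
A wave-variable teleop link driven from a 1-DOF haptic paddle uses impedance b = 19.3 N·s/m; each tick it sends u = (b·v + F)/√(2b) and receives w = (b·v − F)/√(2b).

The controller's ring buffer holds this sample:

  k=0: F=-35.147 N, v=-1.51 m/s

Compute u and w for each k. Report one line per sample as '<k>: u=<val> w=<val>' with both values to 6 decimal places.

0: u=-10.347842 w=0.966378

k=0: b·v=19.3×(-1.51)=-29.143000; √(2b)=6.212890; u=(-29.143000+(-35.147))/6.212890=-10.347842, w=(-29.143000−(-35.147))/6.212890=0.966378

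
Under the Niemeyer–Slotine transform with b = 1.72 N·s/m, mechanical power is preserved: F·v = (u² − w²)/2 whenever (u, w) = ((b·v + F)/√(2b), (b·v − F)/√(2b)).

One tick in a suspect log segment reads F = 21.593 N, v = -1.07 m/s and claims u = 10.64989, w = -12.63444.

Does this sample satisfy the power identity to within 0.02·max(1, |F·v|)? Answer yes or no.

F·v = 21.593×(-1.07) = -23.1045 W.
(u² − w²)/2 = (113.4202 − 159.6291)/2 = -23.1045 W.
|Δ| = 0.0001;  2% of max(1, |F·v|) = 0.4621.

yes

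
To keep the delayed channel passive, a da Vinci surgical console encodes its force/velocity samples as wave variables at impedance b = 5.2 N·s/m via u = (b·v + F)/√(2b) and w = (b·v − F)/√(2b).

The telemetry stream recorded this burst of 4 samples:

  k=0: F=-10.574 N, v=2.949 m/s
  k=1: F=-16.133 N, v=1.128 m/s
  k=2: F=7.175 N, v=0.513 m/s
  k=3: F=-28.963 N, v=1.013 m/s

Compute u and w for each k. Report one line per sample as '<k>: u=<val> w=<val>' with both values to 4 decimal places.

0: u=1.4763 w=8.0340
1: u=-3.1838 w=6.8215
2: u=3.0521 w=-1.3977
3: u=-7.3476 w=10.6145

k=0: b·v=5.2×2.949=15.3348; √(2b)=3.2249; u=(15.3348+(-10.574))/3.2249=1.4763, w=(15.3348−(-10.574))/3.2249=8.0340
k=1: b·v=5.2×1.128=5.8656; √(2b)=3.2249; u=(5.8656+(-16.133))/3.2249=-3.1838, w=(5.8656−(-16.133))/3.2249=6.8215
k=2: b·v=5.2×0.513=2.6676; √(2b)=3.2249; u=(2.6676+7.175)/3.2249=3.0521, w=(2.6676−7.175)/3.2249=-1.3977
k=3: b·v=5.2×1.013=5.2676; √(2b)=3.2249; u=(5.2676+(-28.963))/3.2249=-7.3476, w=(5.2676−(-28.963))/3.2249=10.6145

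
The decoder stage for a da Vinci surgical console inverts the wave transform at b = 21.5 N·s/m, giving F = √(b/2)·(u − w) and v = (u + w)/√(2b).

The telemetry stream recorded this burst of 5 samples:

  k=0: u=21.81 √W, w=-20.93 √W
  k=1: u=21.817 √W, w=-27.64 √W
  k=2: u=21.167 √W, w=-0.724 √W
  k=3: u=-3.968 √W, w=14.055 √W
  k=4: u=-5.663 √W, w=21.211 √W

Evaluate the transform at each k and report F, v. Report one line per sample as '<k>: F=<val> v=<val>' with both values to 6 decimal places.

k=0: u−w=42.740000, u+w=0.880000; √(b/2)=3.278719, √(2b)=6.557439; F=3.278719×42.74=140.132461, v=0.880000/6.557439=0.134199
k=1: u−w=49.457000, u+w=-5.823000; √(b/2)=3.278719, √(2b)=6.557439; F=3.278719×49.457=162.155619, v=-5.823000/6.557439=-0.887999
k=2: u−w=21.891000, u+w=20.443000; √(b/2)=3.278719, √(2b)=6.557439; F=3.278719×21.891=71.774443, v=20.443000/6.557439=3.117528
k=3: u−w=-18.023000, u+w=10.087000; √(b/2)=3.278719, √(2b)=6.557439; F=3.278719×(-18.023)=-59.092357, v=10.087000/6.557439=1.538253
k=4: u−w=-26.874000, u+w=15.548000; √(b/2)=3.278719, √(2b)=6.557439; F=3.278719×(-26.874)=-88.112301, v=15.548000/6.557439=2.371048

0: F=140.132461 v=0.134199
1: F=162.155619 v=-0.887999
2: F=71.774443 v=3.117528
3: F=-59.092357 v=1.538253
4: F=-88.112301 v=2.371048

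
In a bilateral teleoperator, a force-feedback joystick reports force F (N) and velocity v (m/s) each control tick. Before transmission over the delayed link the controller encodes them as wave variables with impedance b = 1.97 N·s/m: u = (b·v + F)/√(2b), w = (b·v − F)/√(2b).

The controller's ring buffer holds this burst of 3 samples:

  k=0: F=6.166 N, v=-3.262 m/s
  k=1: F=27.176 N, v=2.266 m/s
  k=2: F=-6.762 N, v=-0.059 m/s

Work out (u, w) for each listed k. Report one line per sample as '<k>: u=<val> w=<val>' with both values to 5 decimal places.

0: u=-0.13106 w=-6.34383
1: u=15.94001 w=-11.44213
2: u=-3.46520 w=3.34809

k=0: b·v=1.97×(-3.262)=-6.42614; √(2b)=1.98494; u=(-6.42614+6.166)/1.98494=-0.13106, w=(-6.42614−6.166)/1.98494=-6.34383
k=1: b·v=1.97×2.266=4.46402; √(2b)=1.98494; u=(4.46402+27.176)/1.98494=15.94001, w=(4.46402−27.176)/1.98494=-11.44213
k=2: b·v=1.97×(-0.059)=-0.11623; √(2b)=1.98494; u=(-0.11623+(-6.762))/1.98494=-3.46520, w=(-0.11623−(-6.762))/1.98494=3.34809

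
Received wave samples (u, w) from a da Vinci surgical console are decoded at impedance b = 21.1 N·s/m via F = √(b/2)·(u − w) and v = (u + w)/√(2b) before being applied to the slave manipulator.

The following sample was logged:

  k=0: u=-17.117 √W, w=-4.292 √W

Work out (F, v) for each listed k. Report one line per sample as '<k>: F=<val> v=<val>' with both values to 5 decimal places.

k=0: u−w=-12.82500, u+w=-21.40900; √(b/2)=3.24808, √(2b)=6.49615; F=3.24808×(-12.825)=-41.65658, v=-21.40900/6.49615=-3.29564

0: F=-41.65658 v=-3.29564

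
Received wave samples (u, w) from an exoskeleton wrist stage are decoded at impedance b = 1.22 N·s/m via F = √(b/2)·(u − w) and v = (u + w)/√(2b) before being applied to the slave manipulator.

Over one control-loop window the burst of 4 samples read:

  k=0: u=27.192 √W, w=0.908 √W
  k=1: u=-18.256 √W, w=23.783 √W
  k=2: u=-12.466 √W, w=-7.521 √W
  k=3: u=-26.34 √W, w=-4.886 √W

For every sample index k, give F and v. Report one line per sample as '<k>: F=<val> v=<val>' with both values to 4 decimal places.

k=0: u−w=26.2840, u+w=28.1000; √(b/2)=0.7810, √(2b)=1.5620; F=0.7810×26.284=20.5285, v=28.1000/1.5620=17.9892
k=1: u−w=-42.0390, u+w=5.5270; √(b/2)=0.7810, √(2b)=1.5620; F=0.7810×(-42.039)=-32.8335, v=5.5270/1.5620=3.5383
k=2: u−w=-4.9450, u+w=-19.9870; √(b/2)=0.7810, √(2b)=1.5620; F=0.7810×(-4.945)=-3.8622, v=-19.9870/1.5620=-12.7954
k=3: u−w=-21.4540, u+w=-31.2260; √(b/2)=0.7810, √(2b)=1.5620; F=0.7810×(-21.454)=-16.7561, v=-31.2260/1.5620=-19.9904

0: F=20.5285 v=17.9892
1: F=-32.8335 v=3.5383
2: F=-3.8622 v=-12.7954
3: F=-16.7561 v=-19.9904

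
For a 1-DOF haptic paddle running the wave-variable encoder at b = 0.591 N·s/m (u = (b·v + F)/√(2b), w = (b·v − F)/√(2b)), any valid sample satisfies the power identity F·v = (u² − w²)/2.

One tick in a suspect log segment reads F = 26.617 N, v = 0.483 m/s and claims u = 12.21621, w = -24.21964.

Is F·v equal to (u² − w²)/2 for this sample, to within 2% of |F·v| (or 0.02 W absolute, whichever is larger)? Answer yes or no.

no

F·v = 26.617×0.483 = 12.8560 W.
(u² − w²)/2 = (149.2358 − 586.5910)/2 = -218.6776 W.
|Δ| = 231.5336;  2% of max(1, |F·v|) = 0.2571.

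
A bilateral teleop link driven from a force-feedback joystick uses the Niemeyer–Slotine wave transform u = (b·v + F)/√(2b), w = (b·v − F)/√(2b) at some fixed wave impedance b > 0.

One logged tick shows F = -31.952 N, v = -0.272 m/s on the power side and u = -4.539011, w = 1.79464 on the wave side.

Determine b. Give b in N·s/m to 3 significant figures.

u + w = -2.744371;  u + w = √(2b)·v, so √(2b) = -2.744371/(-0.272) = 10.089599.
b = (√(2b))²/2 = 101.800013/2 = 50.900007.
(Check via u − w = 2F/√(2b): u − w = -6.333651, 2F/√(2b) = -6.333651.)

b = 50.9 N·s/m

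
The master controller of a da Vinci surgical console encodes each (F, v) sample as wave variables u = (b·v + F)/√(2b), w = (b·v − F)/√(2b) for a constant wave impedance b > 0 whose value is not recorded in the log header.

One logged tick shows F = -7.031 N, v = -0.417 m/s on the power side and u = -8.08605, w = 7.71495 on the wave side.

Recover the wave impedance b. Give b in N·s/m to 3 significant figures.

b = 0.396 N·s/m

u + w = -0.37110;  u + w = √(2b)·v, so √(2b) = -0.37110/(-0.417) = 0.88993.
b = (√(2b))²/2 = 0.79197/2 = 0.39599.
(Check via u − w = 2F/√(2b): u − w = -15.80100, 2F/√(2b) = -15.80128.)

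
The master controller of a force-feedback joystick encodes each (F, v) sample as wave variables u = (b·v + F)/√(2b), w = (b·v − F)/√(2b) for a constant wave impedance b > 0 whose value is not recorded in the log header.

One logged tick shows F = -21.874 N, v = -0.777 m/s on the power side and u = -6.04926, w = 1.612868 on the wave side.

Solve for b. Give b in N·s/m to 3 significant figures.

u + w = -4.436392;  u + w = √(2b)·v, so √(2b) = -4.436392/(-0.777) = 5.709642.
b = (√(2b))²/2 = 32.600014/2 = 16.300007.
(Check via u − w = 2F/√(2b): u − w = -7.662128, 2F/√(2b) = -7.662126.)

b = 16.3 N·s/m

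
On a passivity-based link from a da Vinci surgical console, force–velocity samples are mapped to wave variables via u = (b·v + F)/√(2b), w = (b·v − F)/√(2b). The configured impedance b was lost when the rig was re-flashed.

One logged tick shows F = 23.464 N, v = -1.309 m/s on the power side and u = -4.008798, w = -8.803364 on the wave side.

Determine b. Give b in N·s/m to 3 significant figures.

u + w = -12.812162;  u + w = √(2b)·v, so √(2b) = -12.812162/(-1.309) = 9.787748.
b = (√(2b))²/2 = 95.800009/2 = 47.900004.
(Check via u − w = 2F/√(2b): u − w = 4.794566, 2F/√(2b) = 4.794566.)

b = 47.9 N·s/m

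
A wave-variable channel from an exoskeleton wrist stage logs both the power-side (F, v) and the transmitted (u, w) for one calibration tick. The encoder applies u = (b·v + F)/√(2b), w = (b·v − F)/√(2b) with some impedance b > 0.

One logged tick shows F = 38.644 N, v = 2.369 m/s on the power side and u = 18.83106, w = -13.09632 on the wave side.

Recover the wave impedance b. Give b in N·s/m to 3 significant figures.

b = 2.93 N·s/m

u + w = 5.7347;  u + w = √(2b)·v, so √(2b) = 5.7347/2.369 = 2.4207.
b = (√(2b))²/2 = 5.8600/2 = 2.9300.
(Check via u − w = 2F/√(2b): u − w = 31.9274, 2F/√(2b) = 31.9274.)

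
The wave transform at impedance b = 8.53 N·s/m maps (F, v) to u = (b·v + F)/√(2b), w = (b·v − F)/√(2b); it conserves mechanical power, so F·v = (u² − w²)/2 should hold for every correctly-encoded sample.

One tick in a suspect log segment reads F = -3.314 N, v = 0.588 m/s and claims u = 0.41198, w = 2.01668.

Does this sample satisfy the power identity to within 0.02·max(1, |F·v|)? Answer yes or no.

yes

F·v = (-3.314)×0.588 = -1.9486 W.
(u² − w²)/2 = (0.1697 − 4.0670)/2 = -1.9486 W.
|Δ| = 0.0000;  2% of max(1, |F·v|) = 0.0390.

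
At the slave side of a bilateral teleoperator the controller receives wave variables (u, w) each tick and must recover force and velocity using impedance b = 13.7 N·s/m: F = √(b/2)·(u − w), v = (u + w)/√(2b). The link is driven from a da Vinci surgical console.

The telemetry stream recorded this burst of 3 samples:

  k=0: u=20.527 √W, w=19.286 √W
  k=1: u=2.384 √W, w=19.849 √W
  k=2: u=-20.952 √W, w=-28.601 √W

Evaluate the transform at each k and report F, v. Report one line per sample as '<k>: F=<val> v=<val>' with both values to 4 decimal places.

k=0: u−w=1.2410, u+w=39.8130; √(b/2)=2.6173, √(2b)=5.2345; F=2.6173×1.241=3.2480, v=39.8130/5.2345=7.6059
k=1: u−w=-17.4650, u+w=22.2330; √(b/2)=2.6173, √(2b)=5.2345; F=2.6173×(-17.465)=-45.7103, v=22.2330/5.2345=4.2474
k=2: u−w=7.6490, u+w=-49.5530; √(b/2)=2.6173, √(2b)=5.2345; F=2.6173×7.649=20.0193, v=-49.5530/5.2345=-9.4666

0: F=3.2480 v=7.6059
1: F=-45.7103 v=4.2474
2: F=20.0193 v=-9.4666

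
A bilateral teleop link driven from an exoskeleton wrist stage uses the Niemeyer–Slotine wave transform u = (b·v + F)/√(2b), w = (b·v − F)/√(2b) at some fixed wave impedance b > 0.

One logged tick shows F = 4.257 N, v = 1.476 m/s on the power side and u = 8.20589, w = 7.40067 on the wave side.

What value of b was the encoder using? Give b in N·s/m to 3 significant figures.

u + w = 15.6066;  u + w = √(2b)·v, so √(2b) = 15.6066/1.476 = 10.5736.
b = (√(2b))²/2 = 111.8000/2 = 55.9000.
(Check via u − w = 2F/√(2b): u − w = 0.8052, 2F/√(2b) = 0.8052.)

b = 55.9 N·s/m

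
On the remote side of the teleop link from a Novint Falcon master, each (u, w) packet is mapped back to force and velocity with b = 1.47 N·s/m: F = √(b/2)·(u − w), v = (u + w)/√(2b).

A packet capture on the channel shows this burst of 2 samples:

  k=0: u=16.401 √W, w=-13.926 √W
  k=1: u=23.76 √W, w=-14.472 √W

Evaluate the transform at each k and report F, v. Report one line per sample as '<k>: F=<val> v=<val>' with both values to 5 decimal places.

0: F=25.99999 v=1.44345
1: F=32.77711 v=5.41687

k=0: u−w=30.32700, u+w=2.47500; √(b/2)=0.85732, √(2b)=1.71464; F=0.85732×30.327=25.99999, v=2.47500/1.71464=1.44345
k=1: u−w=38.23200, u+w=9.28800; √(b/2)=0.85732, √(2b)=1.71464; F=0.85732×38.232=32.77711, v=9.28800/1.71464=5.41687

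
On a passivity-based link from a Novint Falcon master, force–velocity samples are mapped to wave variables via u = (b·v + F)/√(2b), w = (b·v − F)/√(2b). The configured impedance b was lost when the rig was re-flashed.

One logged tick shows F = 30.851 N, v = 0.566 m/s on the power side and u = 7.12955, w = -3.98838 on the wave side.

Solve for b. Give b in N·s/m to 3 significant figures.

u + w = 3.1412;  u + w = √(2b)·v, so √(2b) = 3.1412/0.566 = 5.5498.
b = (√(2b))²/2 = 30.8000/2 = 15.4000.
(Check via u − w = 2F/√(2b): u − w = 11.1179, 2F/√(2b) = 11.1179.)

b = 15.4 N·s/m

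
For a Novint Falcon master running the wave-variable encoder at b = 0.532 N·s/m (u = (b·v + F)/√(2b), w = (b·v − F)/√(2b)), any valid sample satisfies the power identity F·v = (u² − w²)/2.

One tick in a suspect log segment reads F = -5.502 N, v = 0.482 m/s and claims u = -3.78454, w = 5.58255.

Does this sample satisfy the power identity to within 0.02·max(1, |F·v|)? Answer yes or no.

F·v = (-5.502)×0.482 = -2.6520 W.
(u² − w²)/2 = (14.3227 − 31.1649)/2 = -8.4211 W.
|Δ| = 5.7691;  2% of max(1, |F·v|) = 0.0530.

no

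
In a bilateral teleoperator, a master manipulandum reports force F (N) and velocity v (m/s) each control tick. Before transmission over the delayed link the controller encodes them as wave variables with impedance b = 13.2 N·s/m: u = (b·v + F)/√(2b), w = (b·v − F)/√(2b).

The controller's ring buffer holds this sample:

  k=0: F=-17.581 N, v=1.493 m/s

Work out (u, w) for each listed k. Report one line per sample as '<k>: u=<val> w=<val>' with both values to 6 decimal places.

k=0: b·v=13.2×1.493=19.707600; √(2b)=5.138093; u=(19.707600+(-17.581))/5.138093=0.413889, w=(19.707600−(-17.581))/5.138093=7.257284

0: u=0.413889 w=7.257284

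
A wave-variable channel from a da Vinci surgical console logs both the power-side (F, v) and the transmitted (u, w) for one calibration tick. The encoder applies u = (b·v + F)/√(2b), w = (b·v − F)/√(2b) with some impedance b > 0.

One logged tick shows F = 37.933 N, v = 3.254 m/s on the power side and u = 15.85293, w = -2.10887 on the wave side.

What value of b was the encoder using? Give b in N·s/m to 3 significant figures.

b = 8.92 N·s/m

u + w = 13.74406;  u + w = √(2b)·v, so √(2b) = 13.74406/3.254 = 4.22374.
b = (√(2b))²/2 = 17.84001/2 = 8.92000.
(Check via u − w = 2F/√(2b): u − w = 17.96180, 2F/√(2b) = 17.96179.)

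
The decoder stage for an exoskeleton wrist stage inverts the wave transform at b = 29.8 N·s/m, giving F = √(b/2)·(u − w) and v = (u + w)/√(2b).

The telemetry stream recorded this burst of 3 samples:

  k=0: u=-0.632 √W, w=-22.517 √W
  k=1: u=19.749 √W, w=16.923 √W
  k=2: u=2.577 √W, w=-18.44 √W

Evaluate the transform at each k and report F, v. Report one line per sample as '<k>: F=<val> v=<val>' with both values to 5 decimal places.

k=0: u−w=21.88500, u+w=-23.14900; √(b/2)=3.86005, √(2b)=7.72010; F=3.86005×21.885=84.47723, v=-23.14900/7.72010=-2.99853
k=1: u−w=2.82600, u+w=36.67200; √(b/2)=3.86005, √(2b)=7.72010; F=3.86005×2.826=10.90851, v=36.67200/7.72010=4.75020
k=2: u−w=21.01700, u+w=-15.86300; √(b/2)=3.86005, √(2b)=7.72010; F=3.86005×21.017=81.12671, v=-15.86300/7.72010=-2.05477

0: F=84.47723 v=-2.99853
1: F=10.90851 v=4.75020
2: F=81.12671 v=-2.05477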